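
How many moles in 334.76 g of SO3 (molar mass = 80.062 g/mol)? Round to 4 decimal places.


n = mass / M
n = 334.76 / 80.062
n = 4.18125952 mol, rounded to 4 dp:

4.1813 mol


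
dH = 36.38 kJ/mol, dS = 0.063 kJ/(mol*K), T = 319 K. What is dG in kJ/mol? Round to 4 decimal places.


Gibbs: dG = dH - T*dS (consistent units, dS already in kJ/(mol*K)).
T*dS = 319 * 0.063 = 20.097
dG = 36.38 - (20.097)
dG = 16.283 kJ/mol, rounded to 4 dp:

16.2830 kJ/mol


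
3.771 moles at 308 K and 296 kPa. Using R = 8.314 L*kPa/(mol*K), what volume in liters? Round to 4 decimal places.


PV = nRT, solve for V = nRT / P.
nRT = 3.771 * 8.314 * 308 = 9656.445
V = 9656.445 / 296
V = 32.623125 L, rounded to 4 dp:

32.6231 L


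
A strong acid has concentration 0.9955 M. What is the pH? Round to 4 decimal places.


A strong acid dissociates completely, so [H+] equals the given concentration.
pH = -log10([H+]) = -log10(0.9955)
pH = 0.00195874, rounded to 4 dp:

0.0020


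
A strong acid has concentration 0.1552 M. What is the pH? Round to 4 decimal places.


A strong acid dissociates completely, so [H+] equals the given concentration.
pH = -log10([H+]) = -log10(0.1552)
pH = 0.80910828, rounded to 4 dp:

0.8091


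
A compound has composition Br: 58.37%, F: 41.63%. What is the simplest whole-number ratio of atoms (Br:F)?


Assume 100 g of compound, divide each mass% by atomic mass to get moles, then normalize by the smallest to get a raw atom ratio.
Moles per 100 g: Br: 58.37/79.904 = 0.7305, F: 41.63/18.998 = 2.1913
Raw ratio (divide by min = 0.7305): Br: 1.0, F: 3.0
Multiply by 1 to clear fractions: Br: 1.0 ~= 1, F: 3.0 ~= 3
Reduce by GCD to get the simplest whole-number ratio:

1:3


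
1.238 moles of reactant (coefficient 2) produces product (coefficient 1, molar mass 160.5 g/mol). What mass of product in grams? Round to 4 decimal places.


Use the coefficient ratio to convert reactant moles to product moles, then multiply by the product's molar mass.
moles_P = moles_R * (coeff_P / coeff_R) = 1.238 * (1/2) = 0.619
mass_P = moles_P * M_P = 0.619 * 160.5
mass_P = 99.3495 g, rounded to 4 dp:

99.3495 g


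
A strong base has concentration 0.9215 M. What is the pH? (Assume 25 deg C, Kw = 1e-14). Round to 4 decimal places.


A strong base dissociates completely, so [OH-] equals the given concentration.
pOH = -log10([OH-]) = -log10(0.9215) = 0.035505
pH = 14 - pOH = 14 - 0.035505
pH = 13.964495, rounded to 4 dp:

13.9645


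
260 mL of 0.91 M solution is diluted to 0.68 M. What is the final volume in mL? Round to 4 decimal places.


Dilution: M1*V1 = M2*V2, solve for V2.
V2 = M1*V1 / M2
V2 = 0.91 * 260 / 0.68
V2 = 236.6 / 0.68
V2 = 347.94117647 mL, rounded to 4 dp:

347.9412 mL


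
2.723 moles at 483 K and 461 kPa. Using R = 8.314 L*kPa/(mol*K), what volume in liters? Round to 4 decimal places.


PV = nRT, solve for V = nRT / P.
nRT = 2.723 * 8.314 * 483 = 10934.6476
V = 10934.6476 / 461
V = 23.71940911 L, rounded to 4 dp:

23.7194 L


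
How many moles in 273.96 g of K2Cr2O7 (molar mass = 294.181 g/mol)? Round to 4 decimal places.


n = mass / M
n = 273.96 / 294.181
n = 0.93126341 mol, rounded to 4 dp:

0.9313 mol


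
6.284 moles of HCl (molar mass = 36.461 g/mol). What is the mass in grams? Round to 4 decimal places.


mass = n * M
mass = 6.284 * 36.461
mass = 229.120924 g, rounded to 4 dp:

229.1209 g


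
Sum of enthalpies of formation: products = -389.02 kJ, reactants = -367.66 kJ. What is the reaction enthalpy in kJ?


dH_rxn = sum(dH_f products) - sum(dH_f reactants)
dH_rxn = -389.02 - (-367.66)
dH_rxn = -21.36 kJ:

-21.36 kJ


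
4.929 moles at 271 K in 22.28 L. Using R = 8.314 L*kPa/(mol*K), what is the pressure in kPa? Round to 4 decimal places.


PV = nRT, solve for P = nRT / V.
nRT = 4.929 * 8.314 * 271 = 11105.5003
P = 11105.5003 / 22.28
P = 498.4515395 kPa, rounded to 4 dp:

498.4515 kPa


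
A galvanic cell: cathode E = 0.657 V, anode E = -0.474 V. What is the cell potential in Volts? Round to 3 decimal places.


Standard cell potential: E_cell = E_cathode - E_anode.
E_cell = 0.657 - (-0.474)
E_cell = 1.131 V, rounded to 3 dp:

1.131 V


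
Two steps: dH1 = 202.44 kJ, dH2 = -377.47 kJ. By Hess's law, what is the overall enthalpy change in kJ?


Hess's law: enthalpy is a state function, so add the step enthalpies.
dH_total = dH1 + dH2 = 202.44 + (-377.47)
dH_total = -175.03 kJ:

-175.03 kJ


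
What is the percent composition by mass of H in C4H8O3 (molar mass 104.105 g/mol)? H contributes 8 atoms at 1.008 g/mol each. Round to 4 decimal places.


pct = 100 * (n_elem * M_elem) / M_total
mass_contribution = 8 * 1.008 = 8.064 g/mol
pct = 100 * 8.064 / 104.105
pct = 7.74602565 %, rounded to 4 dp:

7.7460 %


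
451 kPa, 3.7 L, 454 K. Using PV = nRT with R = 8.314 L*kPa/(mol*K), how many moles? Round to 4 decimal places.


PV = nRT, solve for n = PV / (RT).
PV = 451 * 3.7 = 1668.7
RT = 8.314 * 454 = 3774.556
n = 1668.7 / 3774.556
n = 0.44209173 mol, rounded to 4 dp:

0.4421 mol


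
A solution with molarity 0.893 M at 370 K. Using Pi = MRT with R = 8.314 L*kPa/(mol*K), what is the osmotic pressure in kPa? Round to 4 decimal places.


Osmotic pressure (van't Hoff): Pi = M*R*T.
RT = 8.314 * 370 = 3076.18
Pi = 0.893 * 3076.18
Pi = 2747.02874 kPa, rounded to 4 dp:

2747.0287 kPa


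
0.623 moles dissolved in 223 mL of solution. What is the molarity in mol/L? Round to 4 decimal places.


Convert volume to liters: V_L = V_mL / 1000.
V_L = 223 / 1000 = 0.223 L
M = n / V_L = 0.623 / 0.223
M = 2.79372197 mol/L, rounded to 4 dp:

2.7937 mol/L


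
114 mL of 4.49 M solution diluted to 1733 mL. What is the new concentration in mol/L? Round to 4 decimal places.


Dilution: M1*V1 = M2*V2, solve for M2.
M2 = M1*V1 / V2
M2 = 4.49 * 114 / 1733
M2 = 511.86 / 1733
M2 = 0.29536065 mol/L, rounded to 4 dp:

0.2954 mol/L


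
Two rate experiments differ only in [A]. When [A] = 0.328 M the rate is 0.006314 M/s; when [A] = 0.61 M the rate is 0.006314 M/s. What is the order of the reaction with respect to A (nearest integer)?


Rate is proportional to [A]^n, so rate2/rate1 = ([A]2/[A]1)^n. Take logs to solve for n.
rate2/rate1 = 0.006314 / 0.006314 = 1.0
[A]2/[A]1 = 0.61 / 0.328 = 1.8598
n = ln(1.0) / ln(1.8598) = 0.0
Nearest integer order:

0


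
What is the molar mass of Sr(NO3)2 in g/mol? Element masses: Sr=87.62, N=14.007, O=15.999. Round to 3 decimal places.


M = sum(count * atomic_mass) over atoms.
M = 1*87.62 + 2*14.007 + 6*15.999
M = 87.62 + 28.014 + 95.994
M = 211.628 g/mol, rounded to 3 dp:

211.628 g/mol


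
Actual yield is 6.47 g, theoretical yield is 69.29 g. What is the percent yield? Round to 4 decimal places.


% yield = 100 * actual / theoretical
% yield = 100 * 6.47 / 69.29
% yield = 9.33756675 %, rounded to 4 dp:

9.3376 %


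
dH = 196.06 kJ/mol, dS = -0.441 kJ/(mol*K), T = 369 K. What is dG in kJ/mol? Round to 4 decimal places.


Gibbs: dG = dH - T*dS (consistent units, dS already in kJ/(mol*K)).
T*dS = 369 * -0.441 = -162.729
dG = 196.06 - (-162.729)
dG = 358.789 kJ/mol, rounded to 4 dp:

358.7890 kJ/mol


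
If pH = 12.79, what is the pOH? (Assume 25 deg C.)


At 25 deg C, pH + pOH = 14.
pOH = 14 - pH = 14 - 12.79
pOH = 1.21:

1.21


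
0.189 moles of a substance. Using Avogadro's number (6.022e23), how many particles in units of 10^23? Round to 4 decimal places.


N = n * NA, then divide by 1e23 for the requested units.
N / 1e23 = n * 6.022
N / 1e23 = 0.189 * 6.022
N / 1e23 = 1.138158, rounded to 4 dp:

1.1382


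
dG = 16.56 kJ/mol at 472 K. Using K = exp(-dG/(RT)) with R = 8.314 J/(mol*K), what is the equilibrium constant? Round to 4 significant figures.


dG is in kJ/mol; multiply by 1000 to match R in J/(mol*K).
RT = 8.314 * 472 = 3924.208 J/mol
exponent = -dG*1000 / (RT) = -(16.56*1000) / 3924.208 = -4.2199598
K = exp(-4.2199598)
K = 0.014699235, rounded to 4 significant figures:

0.01470


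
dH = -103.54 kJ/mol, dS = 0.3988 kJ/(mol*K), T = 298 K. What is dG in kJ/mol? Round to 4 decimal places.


Gibbs: dG = dH - T*dS (consistent units, dS already in kJ/(mol*K)).
T*dS = 298 * 0.3988 = 118.8424
dG = -103.54 - (118.8424)
dG = -222.3824 kJ/mol, rounded to 4 dp:

-222.3824 kJ/mol


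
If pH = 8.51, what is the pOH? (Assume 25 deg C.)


At 25 deg C, pH + pOH = 14.
pOH = 14 - pH = 14 - 8.51
pOH = 5.49:

5.49


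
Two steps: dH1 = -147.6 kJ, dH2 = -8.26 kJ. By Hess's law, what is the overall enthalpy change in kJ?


Hess's law: enthalpy is a state function, so add the step enthalpies.
dH_total = dH1 + dH2 = -147.6 + (-8.26)
dH_total = -155.86 kJ:

-155.86 kJ


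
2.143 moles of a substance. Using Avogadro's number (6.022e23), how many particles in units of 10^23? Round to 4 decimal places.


N = n * NA, then divide by 1e23 for the requested units.
N / 1e23 = n * 6.022
N / 1e23 = 2.143 * 6.022
N / 1e23 = 12.905146, rounded to 4 dp:

12.9051


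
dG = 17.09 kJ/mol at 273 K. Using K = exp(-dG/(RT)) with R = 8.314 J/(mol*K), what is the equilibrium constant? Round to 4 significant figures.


dG is in kJ/mol; multiply by 1000 to match R in J/(mol*K).
RT = 8.314 * 273 = 2269.722 J/mol
exponent = -dG*1000 / (RT) = -(17.09*1000) / 2269.722 = -7.52955648
K = exp(-7.52955648)
K = 0.00053697636, rounded to 4 significant figures:

0.0005370


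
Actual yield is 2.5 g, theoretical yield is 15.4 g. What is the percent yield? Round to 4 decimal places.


% yield = 100 * actual / theoretical
% yield = 100 * 2.5 / 15.4
% yield = 16.23376623 %, rounded to 4 dp:

16.2338 %


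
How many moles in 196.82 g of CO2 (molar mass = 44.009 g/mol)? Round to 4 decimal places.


n = mass / M
n = 196.82 / 44.009
n = 4.47226704 mol, rounded to 4 dp:

4.4723 mol


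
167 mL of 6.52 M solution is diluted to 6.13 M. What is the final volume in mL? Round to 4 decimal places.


Dilution: M1*V1 = M2*V2, solve for V2.
V2 = M1*V1 / M2
V2 = 6.52 * 167 / 6.13
V2 = 1088.84 / 6.13
V2 = 177.62479608 mL, rounded to 4 dp:

177.6248 mL


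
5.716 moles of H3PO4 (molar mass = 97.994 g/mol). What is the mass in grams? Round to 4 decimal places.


mass = n * M
mass = 5.716 * 97.994
mass = 560.133704 g, rounded to 4 dp:

560.1337 g


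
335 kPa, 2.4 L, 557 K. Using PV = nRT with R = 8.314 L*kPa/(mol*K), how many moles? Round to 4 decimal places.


PV = nRT, solve for n = PV / (RT).
PV = 335 * 2.4 = 804.0
RT = 8.314 * 557 = 4630.898
n = 804.0 / 4630.898
n = 0.17361643 mol, rounded to 4 dp:

0.1736 mol


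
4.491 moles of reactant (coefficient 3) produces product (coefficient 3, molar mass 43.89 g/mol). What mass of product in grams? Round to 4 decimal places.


Use the coefficient ratio to convert reactant moles to product moles, then multiply by the product's molar mass.
moles_P = moles_R * (coeff_P / coeff_R) = 4.491 * (3/3) = 4.491
mass_P = moles_P * M_P = 4.491 * 43.89
mass_P = 197.10999 g, rounded to 4 dp:

197.1100 g


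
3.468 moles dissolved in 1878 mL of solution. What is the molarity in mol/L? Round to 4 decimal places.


Convert volume to liters: V_L = V_mL / 1000.
V_L = 1878 / 1000 = 1.878 L
M = n / V_L = 3.468 / 1.878
M = 1.84664537 mol/L, rounded to 4 dp:

1.8466 mol/L


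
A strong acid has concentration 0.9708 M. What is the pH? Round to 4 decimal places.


A strong acid dissociates completely, so [H+] equals the given concentration.
pH = -log10([H+]) = -log10(0.9708)
pH = 0.01287023, rounded to 4 dp:

0.0129


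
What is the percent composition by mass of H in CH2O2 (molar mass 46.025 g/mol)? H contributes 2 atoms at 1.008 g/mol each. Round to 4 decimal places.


pct = 100 * (n_elem * M_elem) / M_total
mass_contribution = 2 * 1.008 = 2.016 g/mol
pct = 100 * 2.016 / 46.025
pct = 4.38022814 %, rounded to 4 dp:

4.3802 %


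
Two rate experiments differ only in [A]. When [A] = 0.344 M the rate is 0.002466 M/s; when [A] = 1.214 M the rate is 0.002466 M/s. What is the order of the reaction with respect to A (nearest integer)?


Rate is proportional to [A]^n, so rate2/rate1 = ([A]2/[A]1)^n. Take logs to solve for n.
rate2/rate1 = 0.002466 / 0.002466 = 1.0
[A]2/[A]1 = 1.214 / 0.344 = 3.5291
n = ln(1.0) / ln(3.5291) = 0.0
Nearest integer order:

0


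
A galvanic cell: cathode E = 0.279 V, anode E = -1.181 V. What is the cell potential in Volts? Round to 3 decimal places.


Standard cell potential: E_cell = E_cathode - E_anode.
E_cell = 0.279 - (-1.181)
E_cell = 1.46 V, rounded to 3 dp:

1.460 V


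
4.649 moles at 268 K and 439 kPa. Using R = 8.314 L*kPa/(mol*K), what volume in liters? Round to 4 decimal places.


PV = nRT, solve for V = nRT / P.
nRT = 4.649 * 8.314 * 268 = 10358.6786
V = 10358.6786 / 439
V = 23.59607882 L, rounded to 4 dp:

23.5961 L


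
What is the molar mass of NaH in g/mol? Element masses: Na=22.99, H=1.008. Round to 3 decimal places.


M = sum(count * atomic_mass) over atoms.
M = 1*22.99 + 1*1.008
M = 22.99 + 1.008
M = 23.998 g/mol, rounded to 3 dp:

23.998 g/mol


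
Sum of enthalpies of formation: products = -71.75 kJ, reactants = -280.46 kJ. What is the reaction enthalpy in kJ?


dH_rxn = sum(dH_f products) - sum(dH_f reactants)
dH_rxn = -71.75 - (-280.46)
dH_rxn = 208.71 kJ:

208.71 kJ


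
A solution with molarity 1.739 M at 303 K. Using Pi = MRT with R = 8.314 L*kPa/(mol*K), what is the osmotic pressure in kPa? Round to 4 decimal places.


Osmotic pressure (van't Hoff): Pi = M*R*T.
RT = 8.314 * 303 = 2519.142
Pi = 1.739 * 2519.142
Pi = 4380.787938 kPa, rounded to 4 dp:

4380.7879 kPa


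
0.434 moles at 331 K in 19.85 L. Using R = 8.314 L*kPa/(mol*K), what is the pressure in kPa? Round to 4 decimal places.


PV = nRT, solve for P = nRT / V.
nRT = 0.434 * 8.314 * 331 = 1194.3394
P = 1194.3394 / 19.85
P = 60.16823174 kPa, rounded to 4 dp:

60.1682 kPa


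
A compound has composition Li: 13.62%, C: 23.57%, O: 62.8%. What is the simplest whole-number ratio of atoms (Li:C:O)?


Assume 100 g of compound, divide each mass% by atomic mass to get moles, then normalize by the smallest to get a raw atom ratio.
Moles per 100 g: Li: 13.62/6.941 = 1.9623, C: 23.57/12.011 = 1.9624, O: 62.8/15.999 = 3.9252
Raw ratio (divide by min = 1.9623): Li: 1.0, C: 1.0, O: 2.0
Multiply by 1 to clear fractions: Li: 1.0 ~= 1, C: 1.0 ~= 1, O: 2.0 ~= 2
Reduce by GCD to get the simplest whole-number ratio:

1:1:2


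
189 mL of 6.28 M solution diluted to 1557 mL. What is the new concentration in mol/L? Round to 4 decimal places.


Dilution: M1*V1 = M2*V2, solve for M2.
M2 = M1*V1 / V2
M2 = 6.28 * 189 / 1557
M2 = 1186.92 / 1557
M2 = 0.76231214 mol/L, rounded to 4 dp:

0.7623 mol/L


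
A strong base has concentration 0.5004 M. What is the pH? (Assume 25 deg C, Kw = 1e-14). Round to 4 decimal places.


A strong base dissociates completely, so [OH-] equals the given concentration.
pOH = -log10([OH-]) = -log10(0.5004) = 0.300683
pH = 14 - pOH = 14 - 0.300683
pH = 13.699317, rounded to 4 dp:

13.6993


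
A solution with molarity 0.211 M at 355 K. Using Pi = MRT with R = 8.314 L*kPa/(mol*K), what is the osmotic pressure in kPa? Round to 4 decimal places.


Osmotic pressure (van't Hoff): Pi = M*R*T.
RT = 8.314 * 355 = 2951.47
Pi = 0.211 * 2951.47
Pi = 622.76017 kPa, rounded to 4 dp:

622.7602 kPa


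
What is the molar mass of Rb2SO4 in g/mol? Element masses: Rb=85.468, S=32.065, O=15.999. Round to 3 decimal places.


M = sum(count * atomic_mass) over atoms.
M = 2*85.468 + 1*32.065 + 4*15.999
M = 170.936 + 32.065 + 63.996
M = 266.997 g/mol, rounded to 3 dp:

266.997 g/mol


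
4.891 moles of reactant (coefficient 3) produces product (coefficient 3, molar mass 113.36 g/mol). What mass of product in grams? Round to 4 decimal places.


Use the coefficient ratio to convert reactant moles to product moles, then multiply by the product's molar mass.
moles_P = moles_R * (coeff_P / coeff_R) = 4.891 * (3/3) = 4.891
mass_P = moles_P * M_P = 4.891 * 113.36
mass_P = 554.44376 g, rounded to 4 dp:

554.4438 g


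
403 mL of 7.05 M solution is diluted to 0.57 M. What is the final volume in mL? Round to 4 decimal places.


Dilution: M1*V1 = M2*V2, solve for V2.
V2 = M1*V1 / M2
V2 = 7.05 * 403 / 0.57
V2 = 2841.15 / 0.57
V2 = 4984.47368421 mL, rounded to 4 dp:

4984.4737 mL


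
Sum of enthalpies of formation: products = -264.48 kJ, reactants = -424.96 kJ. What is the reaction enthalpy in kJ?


dH_rxn = sum(dH_f products) - sum(dH_f reactants)
dH_rxn = -264.48 - (-424.96)
dH_rxn = 160.48 kJ:

160.48 kJ


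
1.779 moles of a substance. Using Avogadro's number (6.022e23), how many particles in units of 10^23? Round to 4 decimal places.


N = n * NA, then divide by 1e23 for the requested units.
N / 1e23 = n * 6.022
N / 1e23 = 1.779 * 6.022
N / 1e23 = 10.713138, rounded to 4 dp:

10.7131


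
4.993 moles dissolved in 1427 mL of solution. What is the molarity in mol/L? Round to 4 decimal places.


Convert volume to liters: V_L = V_mL / 1000.
V_L = 1427 / 1000 = 1.427 L
M = n / V_L = 4.993 / 1.427
M = 3.49894884 mol/L, rounded to 4 dp:

3.4989 mol/L


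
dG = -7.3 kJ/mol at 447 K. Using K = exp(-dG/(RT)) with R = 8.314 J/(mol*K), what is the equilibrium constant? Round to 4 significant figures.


dG is in kJ/mol; multiply by 1000 to match R in J/(mol*K).
RT = 8.314 * 447 = 3716.358 J/mol
exponent = -dG*1000 / (RT) = -(-7.3*1000) / 3716.358 = 1.96428869
K = exp(1.96428869)
K = 7.1298393, rounded to 4 significant figures:

7.130


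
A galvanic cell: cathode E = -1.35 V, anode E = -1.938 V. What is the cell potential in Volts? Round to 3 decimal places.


Standard cell potential: E_cell = E_cathode - E_anode.
E_cell = -1.35 - (-1.938)
E_cell = 0.588 V, rounded to 3 dp:

0.588 V


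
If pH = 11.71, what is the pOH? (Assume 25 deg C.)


At 25 deg C, pH + pOH = 14.
pOH = 14 - pH = 14 - 11.71
pOH = 2.29:

2.29


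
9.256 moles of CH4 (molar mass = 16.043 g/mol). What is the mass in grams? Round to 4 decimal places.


mass = n * M
mass = 9.256 * 16.043
mass = 148.494008 g, rounded to 4 dp:

148.4940 g


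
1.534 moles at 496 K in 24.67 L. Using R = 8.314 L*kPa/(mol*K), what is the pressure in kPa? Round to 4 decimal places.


PV = nRT, solve for P = nRT / V.
nRT = 1.534 * 8.314 * 496 = 6325.8233
P = 6325.8233 / 24.67
P = 256.41764491 kPa, rounded to 4 dp:

256.4176 kPa


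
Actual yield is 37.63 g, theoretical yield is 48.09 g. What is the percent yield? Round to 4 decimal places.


% yield = 100 * actual / theoretical
% yield = 100 * 37.63 / 48.09
% yield = 78.24911624 %, rounded to 4 dp:

78.2491 %


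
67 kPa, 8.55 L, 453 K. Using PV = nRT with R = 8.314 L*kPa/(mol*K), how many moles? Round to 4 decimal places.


PV = nRT, solve for n = PV / (RT).
PV = 67 * 8.55 = 572.85
RT = 8.314 * 453 = 3766.242
n = 572.85 / 3766.242
n = 0.15210122 mol, rounded to 4 dp:

0.1521 mol


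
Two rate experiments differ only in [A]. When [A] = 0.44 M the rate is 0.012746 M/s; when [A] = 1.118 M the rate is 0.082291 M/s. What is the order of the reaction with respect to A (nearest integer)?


Rate is proportional to [A]^n, so rate2/rate1 = ([A]2/[A]1)^n. Take logs to solve for n.
rate2/rate1 = 0.082291 / 0.012746 = 6.4562
[A]2/[A]1 = 1.118 / 0.44 = 2.5409
n = ln(6.4562) / ln(2.5409) = 2.0
Nearest integer order:

2


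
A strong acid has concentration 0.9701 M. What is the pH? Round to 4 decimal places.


A strong acid dissociates completely, so [H+] equals the given concentration.
pH = -log10([H+]) = -log10(0.9701)
pH = 0.0131835, rounded to 4 dp:

0.0132


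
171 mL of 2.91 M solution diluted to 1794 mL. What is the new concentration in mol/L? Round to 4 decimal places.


Dilution: M1*V1 = M2*V2, solve for M2.
M2 = M1*V1 / V2
M2 = 2.91 * 171 / 1794
M2 = 497.61 / 1794
M2 = 0.27737458 mol/L, rounded to 4 dp:

0.2774 mol/L


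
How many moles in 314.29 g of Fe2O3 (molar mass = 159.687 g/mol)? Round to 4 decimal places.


n = mass / M
n = 314.29 / 159.687
n = 1.96816272 mol, rounded to 4 dp:

1.9682 mol


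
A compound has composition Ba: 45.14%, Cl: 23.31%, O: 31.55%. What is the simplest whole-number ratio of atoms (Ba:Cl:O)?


Assume 100 g of compound, divide each mass% by atomic mass to get moles, then normalize by the smallest to get a raw atom ratio.
Moles per 100 g: Ba: 45.14/137.327 = 0.3287, Cl: 23.31/35.453 = 0.6575, O: 31.55/15.999 = 1.972
Raw ratio (divide by min = 0.3287): Ba: 1.0, Cl: 2.0, O: 5.999
Multiply by 1 to clear fractions: Ba: 1.0 ~= 1, Cl: 2.0 ~= 2, O: 5.999 ~= 6
Reduce by GCD to get the simplest whole-number ratio:

1:2:6


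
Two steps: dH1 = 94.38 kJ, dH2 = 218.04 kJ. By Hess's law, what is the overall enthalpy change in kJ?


Hess's law: enthalpy is a state function, so add the step enthalpies.
dH_total = dH1 + dH2 = 94.38 + (218.04)
dH_total = 312.42 kJ:

312.42 kJ


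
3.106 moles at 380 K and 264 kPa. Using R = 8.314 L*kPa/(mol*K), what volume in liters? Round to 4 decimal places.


PV = nRT, solve for V = nRT / P.
nRT = 3.106 * 8.314 * 380 = 9812.8479
V = 9812.8479 / 264
V = 37.16987841 L, rounded to 4 dp:

37.1699 L


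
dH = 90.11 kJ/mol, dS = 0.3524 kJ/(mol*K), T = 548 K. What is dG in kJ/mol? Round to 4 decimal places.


Gibbs: dG = dH - T*dS (consistent units, dS already in kJ/(mol*K)).
T*dS = 548 * 0.3524 = 193.1152
dG = 90.11 - (193.1152)
dG = -103.0052 kJ/mol, rounded to 4 dp:

-103.0052 kJ/mol


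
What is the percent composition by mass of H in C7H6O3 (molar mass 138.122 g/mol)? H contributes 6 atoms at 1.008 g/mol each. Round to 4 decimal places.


pct = 100 * (n_elem * M_elem) / M_total
mass_contribution = 6 * 1.008 = 6.048 g/mol
pct = 100 * 6.048 / 138.122
pct = 4.37873764 %, rounded to 4 dp:

4.3787 %


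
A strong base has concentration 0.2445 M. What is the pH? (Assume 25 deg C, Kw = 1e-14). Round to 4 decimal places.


A strong base dissociates completely, so [OH-] equals the given concentration.
pOH = -log10([OH-]) = -log10(0.2445) = 0.611721
pH = 14 - pOH = 14 - 0.611721
pH = 13.388279, rounded to 4 dp:

13.3883


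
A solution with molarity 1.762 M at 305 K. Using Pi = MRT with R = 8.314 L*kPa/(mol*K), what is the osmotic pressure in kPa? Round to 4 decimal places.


Osmotic pressure (van't Hoff): Pi = M*R*T.
RT = 8.314 * 305 = 2535.77
Pi = 1.762 * 2535.77
Pi = 4468.02674 kPa, rounded to 4 dp:

4468.0267 kPa


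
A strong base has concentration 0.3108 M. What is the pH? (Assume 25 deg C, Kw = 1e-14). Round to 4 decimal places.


A strong base dissociates completely, so [OH-] equals the given concentration.
pOH = -log10([OH-]) = -log10(0.3108) = 0.507519
pH = 14 - pOH = 14 - 0.507519
pH = 13.492481, rounded to 4 dp:

13.4925


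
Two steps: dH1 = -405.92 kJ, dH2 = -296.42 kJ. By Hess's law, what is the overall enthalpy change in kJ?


Hess's law: enthalpy is a state function, so add the step enthalpies.
dH_total = dH1 + dH2 = -405.92 + (-296.42)
dH_total = -702.34 kJ:

-702.34 kJ


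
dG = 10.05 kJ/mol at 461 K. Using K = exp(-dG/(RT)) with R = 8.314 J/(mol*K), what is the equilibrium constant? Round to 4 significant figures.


dG is in kJ/mol; multiply by 1000 to match R in J/(mol*K).
RT = 8.314 * 461 = 3832.754 J/mol
exponent = -dG*1000 / (RT) = -(10.05*1000) / 3832.754 = -2.62213541
K = exp(-2.62213541)
K = 0.072647565, rounded to 4 significant figures:

0.07265


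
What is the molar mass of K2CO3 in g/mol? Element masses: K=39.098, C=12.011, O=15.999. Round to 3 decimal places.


M = sum(count * atomic_mass) over atoms.
M = 2*39.098 + 1*12.011 + 3*15.999
M = 78.196 + 12.011 + 47.997
M = 138.204 g/mol, rounded to 3 dp:

138.204 g/mol


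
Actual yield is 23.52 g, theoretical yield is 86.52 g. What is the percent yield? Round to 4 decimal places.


% yield = 100 * actual / theoretical
% yield = 100 * 23.52 / 86.52
% yield = 27.18446602 %, rounded to 4 dp:

27.1845 %


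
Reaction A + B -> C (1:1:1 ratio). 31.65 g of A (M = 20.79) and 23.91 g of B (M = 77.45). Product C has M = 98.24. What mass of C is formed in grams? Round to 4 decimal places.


Find moles of each reactant; the smaller value is the limiting reagent in a 1:1:1 reaction, so moles_C equals moles of the limiter.
n_A = mass_A / M_A = 31.65 / 20.79 = 1.522367 mol
n_B = mass_B / M_B = 23.91 / 77.45 = 0.308715 mol
Limiting reagent: B (smaller), n_limiting = 0.308715 mol
mass_C = n_limiting * M_C = 0.308715 * 98.24
mass_C = 30.3281616 g, rounded to 4 dp:

30.3282 g


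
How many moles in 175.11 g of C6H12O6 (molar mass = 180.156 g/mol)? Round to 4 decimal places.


n = mass / M
n = 175.11 / 180.156
n = 0.97199094 mol, rounded to 4 dp:

0.9720 mol


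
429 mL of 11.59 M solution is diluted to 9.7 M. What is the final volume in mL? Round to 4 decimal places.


Dilution: M1*V1 = M2*V2, solve for V2.
V2 = M1*V1 / M2
V2 = 11.59 * 429 / 9.7
V2 = 4972.11 / 9.7
V2 = 512.58865979 mL, rounded to 4 dp:

512.5887 mL


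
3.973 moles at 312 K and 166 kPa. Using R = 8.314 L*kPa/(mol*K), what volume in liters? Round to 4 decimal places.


PV = nRT, solve for V = nRT / P.
nRT = 3.973 * 8.314 * 312 = 10305.8349
V = 10305.8349 / 166
V = 62.08334277 L, rounded to 4 dp:

62.0833 L


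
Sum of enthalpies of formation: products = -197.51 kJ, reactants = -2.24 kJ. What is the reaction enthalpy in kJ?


dH_rxn = sum(dH_f products) - sum(dH_f reactants)
dH_rxn = -197.51 - (-2.24)
dH_rxn = -195.27 kJ:

-195.27 kJ


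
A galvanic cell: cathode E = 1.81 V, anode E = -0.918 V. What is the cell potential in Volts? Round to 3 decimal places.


Standard cell potential: E_cell = E_cathode - E_anode.
E_cell = 1.81 - (-0.918)
E_cell = 2.728 V, rounded to 3 dp:

2.728 V


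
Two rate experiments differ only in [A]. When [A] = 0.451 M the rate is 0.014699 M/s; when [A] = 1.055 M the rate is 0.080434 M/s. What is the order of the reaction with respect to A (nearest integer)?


Rate is proportional to [A]^n, so rate2/rate1 = ([A]2/[A]1)^n. Take logs to solve for n.
rate2/rate1 = 0.080434 / 0.014699 = 5.4721
[A]2/[A]1 = 1.055 / 0.451 = 2.3392
n = ln(5.4721) / ln(2.3392) = 2.0
Nearest integer order:

2


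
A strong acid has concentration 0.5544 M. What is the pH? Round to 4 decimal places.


A strong acid dissociates completely, so [H+] equals the given concentration.
pH = -log10([H+]) = -log10(0.5544)
pH = 0.25617678, rounded to 4 dp:

0.2562


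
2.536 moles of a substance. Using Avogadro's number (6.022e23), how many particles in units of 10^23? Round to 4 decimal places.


N = n * NA, then divide by 1e23 for the requested units.
N / 1e23 = n * 6.022
N / 1e23 = 2.536 * 6.022
N / 1e23 = 15.271792, rounded to 4 dp:

15.2718


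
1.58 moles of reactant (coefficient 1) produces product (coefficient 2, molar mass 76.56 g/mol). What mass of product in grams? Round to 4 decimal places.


Use the coefficient ratio to convert reactant moles to product moles, then multiply by the product's molar mass.
moles_P = moles_R * (coeff_P / coeff_R) = 1.58 * (2/1) = 3.16
mass_P = moles_P * M_P = 3.16 * 76.56
mass_P = 241.9296 g, rounded to 4 dp:

241.9296 g


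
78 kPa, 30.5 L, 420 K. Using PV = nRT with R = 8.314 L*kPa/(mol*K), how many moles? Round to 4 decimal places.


PV = nRT, solve for n = PV / (RT).
PV = 78 * 30.5 = 2379.0
RT = 8.314 * 420 = 3491.88
n = 2379.0 / 3491.88
n = 0.68129489 mol, rounded to 4 dp:

0.6813 mol


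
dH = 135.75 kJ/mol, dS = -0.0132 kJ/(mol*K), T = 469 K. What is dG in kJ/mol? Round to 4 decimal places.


Gibbs: dG = dH - T*dS (consistent units, dS already in kJ/(mol*K)).
T*dS = 469 * -0.0132 = -6.1908
dG = 135.75 - (-6.1908)
dG = 141.9408 kJ/mol, rounded to 4 dp:

141.9408 kJ/mol


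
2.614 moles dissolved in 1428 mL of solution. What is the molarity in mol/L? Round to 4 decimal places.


Convert volume to liters: V_L = V_mL / 1000.
V_L = 1428 / 1000 = 1.428 L
M = n / V_L = 2.614 / 1.428
M = 1.83053221 mol/L, rounded to 4 dp:

1.8305 mol/L


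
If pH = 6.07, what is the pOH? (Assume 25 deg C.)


At 25 deg C, pH + pOH = 14.
pOH = 14 - pH = 14 - 6.07
pOH = 7.93:

7.93


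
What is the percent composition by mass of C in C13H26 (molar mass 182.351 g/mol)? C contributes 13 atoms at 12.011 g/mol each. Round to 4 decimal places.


pct = 100 * (n_elem * M_elem) / M_total
mass_contribution = 13 * 12.011 = 156.143 g/mol
pct = 100 * 156.143 / 182.351
pct = 85.62771797 %, rounded to 4 dp:

85.6277 %


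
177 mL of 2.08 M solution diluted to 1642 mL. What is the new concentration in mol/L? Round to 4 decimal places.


Dilution: M1*V1 = M2*V2, solve for M2.
M2 = M1*V1 / V2
M2 = 2.08 * 177 / 1642
M2 = 368.16 / 1642
M2 = 0.22421437 mol/L, rounded to 4 dp:

0.2242 mol/L


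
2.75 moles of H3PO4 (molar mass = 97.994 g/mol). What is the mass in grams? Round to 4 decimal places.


mass = n * M
mass = 2.75 * 97.994
mass = 269.4835 g, rounded to 4 dp:

269.4835 g


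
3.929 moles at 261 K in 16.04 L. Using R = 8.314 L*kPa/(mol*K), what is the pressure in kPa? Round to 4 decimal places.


PV = nRT, solve for P = nRT / V.
nRT = 3.929 * 8.314 * 261 = 8525.7493
P = 8525.7493 / 16.04
P = 531.53050499 kPa, rounded to 4 dp:

531.5305 kPa


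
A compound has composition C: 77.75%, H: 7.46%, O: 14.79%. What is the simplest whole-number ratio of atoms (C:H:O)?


Assume 100 g of compound, divide each mass% by atomic mass to get moles, then normalize by the smallest to get a raw atom ratio.
Moles per 100 g: C: 77.75/12.011 = 6.4732, H: 7.46/1.008 = 7.4008, O: 14.79/15.999 = 0.9244
Raw ratio (divide by min = 0.9244): C: 7.002, H: 8.006, O: 1.0
Multiply by 1 to clear fractions: C: 7.002 ~= 7, H: 8.006 ~= 8, O: 1.0 ~= 1
Reduce by GCD to get the simplest whole-number ratio:

7:8:1


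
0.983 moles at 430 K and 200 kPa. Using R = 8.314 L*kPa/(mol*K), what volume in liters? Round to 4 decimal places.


PV = nRT, solve for V = nRT / P.
nRT = 0.983 * 8.314 * 430 = 3514.2447
V = 3514.2447 / 200
V = 17.5712235 L, rounded to 4 dp:

17.5712 L


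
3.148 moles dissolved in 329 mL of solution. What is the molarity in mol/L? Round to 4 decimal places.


Convert volume to liters: V_L = V_mL / 1000.
V_L = 329 / 1000 = 0.329 L
M = n / V_L = 3.148 / 0.329
M = 9.56838906 mol/L, rounded to 4 dp:

9.5684 mol/L


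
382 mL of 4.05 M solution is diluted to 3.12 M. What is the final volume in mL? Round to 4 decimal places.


Dilution: M1*V1 = M2*V2, solve for V2.
V2 = M1*V1 / M2
V2 = 4.05 * 382 / 3.12
V2 = 1547.1 / 3.12
V2 = 495.86538462 mL, rounded to 4 dp:

495.8654 mL


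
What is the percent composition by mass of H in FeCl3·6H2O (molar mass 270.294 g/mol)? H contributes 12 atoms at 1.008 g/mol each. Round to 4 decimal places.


pct = 100 * (n_elem * M_elem) / M_total
mass_contribution = 12 * 1.008 = 12.096 g/mol
pct = 100 * 12.096 / 270.294
pct = 4.47512708 %, rounded to 4 dp:

4.4751 %


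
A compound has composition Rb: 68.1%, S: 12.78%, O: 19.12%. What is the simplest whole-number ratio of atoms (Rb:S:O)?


Assume 100 g of compound, divide each mass% by atomic mass to get moles, then normalize by the smallest to get a raw atom ratio.
Moles per 100 g: Rb: 68.1/85.468 = 0.7968, S: 12.78/32.065 = 0.3986, O: 19.12/15.999 = 1.1951
Raw ratio (divide by min = 0.3986): Rb: 1.999, S: 1.0, O: 2.998
Multiply by 1 to clear fractions: Rb: 1.999 ~= 2, S: 1.0 ~= 1, O: 2.998 ~= 3
Reduce by GCD to get the simplest whole-number ratio:

2:1:3


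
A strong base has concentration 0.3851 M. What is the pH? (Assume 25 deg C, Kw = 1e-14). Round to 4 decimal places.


A strong base dissociates completely, so [OH-] equals the given concentration.
pOH = -log10([OH-]) = -log10(0.3851) = 0.414426
pH = 14 - pOH = 14 - 0.414426
pH = 13.585574, rounded to 4 dp:

13.5856


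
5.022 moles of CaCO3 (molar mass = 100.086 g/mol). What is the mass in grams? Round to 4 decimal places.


mass = n * M
mass = 5.022 * 100.086
mass = 502.631892 g, rounded to 4 dp:

502.6319 g


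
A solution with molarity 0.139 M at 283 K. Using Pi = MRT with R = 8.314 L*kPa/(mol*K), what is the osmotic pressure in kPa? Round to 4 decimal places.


Osmotic pressure (van't Hoff): Pi = M*R*T.
RT = 8.314 * 283 = 2352.862
Pi = 0.139 * 2352.862
Pi = 327.047818 kPa, rounded to 4 dp:

327.0478 kPa


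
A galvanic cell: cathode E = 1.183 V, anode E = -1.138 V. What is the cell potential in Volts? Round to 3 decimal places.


Standard cell potential: E_cell = E_cathode - E_anode.
E_cell = 1.183 - (-1.138)
E_cell = 2.321 V, rounded to 3 dp:

2.321 V


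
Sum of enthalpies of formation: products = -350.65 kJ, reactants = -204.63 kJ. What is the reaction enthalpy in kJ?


dH_rxn = sum(dH_f products) - sum(dH_f reactants)
dH_rxn = -350.65 - (-204.63)
dH_rxn = -146.02 kJ:

-146.02 kJ


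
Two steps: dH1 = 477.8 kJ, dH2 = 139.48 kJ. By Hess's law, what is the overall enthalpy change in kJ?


Hess's law: enthalpy is a state function, so add the step enthalpies.
dH_total = dH1 + dH2 = 477.8 + (139.48)
dH_total = 617.28 kJ:

617.28 kJ


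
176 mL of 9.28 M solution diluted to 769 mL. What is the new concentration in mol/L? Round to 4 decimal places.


Dilution: M1*V1 = M2*V2, solve for M2.
M2 = M1*V1 / V2
M2 = 9.28 * 176 / 769
M2 = 1633.28 / 769
M2 = 2.12390117 mol/L, rounded to 4 dp:

2.1239 mol/L


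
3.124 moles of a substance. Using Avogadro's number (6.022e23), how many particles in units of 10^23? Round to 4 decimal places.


N = n * NA, then divide by 1e23 for the requested units.
N / 1e23 = n * 6.022
N / 1e23 = 3.124 * 6.022
N / 1e23 = 18.812728, rounded to 4 dp:

18.8127


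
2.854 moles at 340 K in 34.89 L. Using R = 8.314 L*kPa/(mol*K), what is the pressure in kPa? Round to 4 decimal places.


PV = nRT, solve for P = nRT / V.
nRT = 2.854 * 8.314 * 340 = 8067.573
P = 8067.573 / 34.89
P = 231.22880482 kPa, rounded to 4 dp:

231.2288 kPa


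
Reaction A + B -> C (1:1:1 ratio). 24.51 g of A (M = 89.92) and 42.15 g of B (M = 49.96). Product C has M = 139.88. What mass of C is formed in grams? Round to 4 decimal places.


Find moles of each reactant; the smaller value is the limiting reagent in a 1:1:1 reaction, so moles_C equals moles of the limiter.
n_A = mass_A / M_A = 24.51 / 89.92 = 0.272576 mol
n_B = mass_B / M_B = 42.15 / 49.96 = 0.843675 mol
Limiting reagent: A (smaller), n_limiting = 0.272576 mol
mass_C = n_limiting * M_C = 0.272576 * 139.88
mass_C = 38.12793088 g, rounded to 4 dp:

38.1279 g


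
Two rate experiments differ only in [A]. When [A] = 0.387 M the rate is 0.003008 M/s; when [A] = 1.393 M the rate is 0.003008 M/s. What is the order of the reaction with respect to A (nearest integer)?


Rate is proportional to [A]^n, so rate2/rate1 = ([A]2/[A]1)^n. Take logs to solve for n.
rate2/rate1 = 0.003008 / 0.003008 = 1.0
[A]2/[A]1 = 1.393 / 0.387 = 3.5995
n = ln(1.0) / ln(3.5995) = 0.0
Nearest integer order:

0


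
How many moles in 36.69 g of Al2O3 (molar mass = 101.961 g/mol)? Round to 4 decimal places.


n = mass / M
n = 36.69 / 101.961
n = 0.35984347 mol, rounded to 4 dp:

0.3598 mol


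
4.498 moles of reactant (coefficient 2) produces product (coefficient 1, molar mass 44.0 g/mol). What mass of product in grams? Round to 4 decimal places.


Use the coefficient ratio to convert reactant moles to product moles, then multiply by the product's molar mass.
moles_P = moles_R * (coeff_P / coeff_R) = 4.498 * (1/2) = 2.249
mass_P = moles_P * M_P = 2.249 * 44.0
mass_P = 98.956 g, rounded to 4 dp:

98.9560 g


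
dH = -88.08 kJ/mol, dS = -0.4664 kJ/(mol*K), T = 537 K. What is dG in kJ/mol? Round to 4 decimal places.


Gibbs: dG = dH - T*dS (consistent units, dS already in kJ/(mol*K)).
T*dS = 537 * -0.4664 = -250.4568
dG = -88.08 - (-250.4568)
dG = 162.3768 kJ/mol, rounded to 4 dp:

162.3768 kJ/mol


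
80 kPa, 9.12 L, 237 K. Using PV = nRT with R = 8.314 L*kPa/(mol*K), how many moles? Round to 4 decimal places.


PV = nRT, solve for n = PV / (RT).
PV = 80 * 9.12 = 729.6
RT = 8.314 * 237 = 1970.418
n = 729.6 / 1970.418
n = 0.37027676 mol, rounded to 4 dp:

0.3703 mol


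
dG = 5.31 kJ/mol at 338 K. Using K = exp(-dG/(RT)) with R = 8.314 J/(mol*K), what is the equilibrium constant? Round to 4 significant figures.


dG is in kJ/mol; multiply by 1000 to match R in J/(mol*K).
RT = 8.314 * 338 = 2810.132 J/mol
exponent = -dG*1000 / (RT) = -(5.31*1000) / 2810.132 = -1.88959095
K = exp(-1.88959095)
K = 0.15113362, rounded to 4 significant figures:

0.1511


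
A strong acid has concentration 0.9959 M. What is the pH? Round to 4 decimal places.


A strong acid dissociates completely, so [H+] equals the given concentration.
pH = -log10([H+]) = -log10(0.9959)
pH = 0.00178427, rounded to 4 dp:

0.0018


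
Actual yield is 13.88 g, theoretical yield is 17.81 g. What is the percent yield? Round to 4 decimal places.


% yield = 100 * actual / theoretical
% yield = 100 * 13.88 / 17.81
% yield = 77.93374509 %, rounded to 4 dp:

77.9337 %


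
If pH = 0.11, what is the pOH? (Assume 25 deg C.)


At 25 deg C, pH + pOH = 14.
pOH = 14 - pH = 14 - 0.11
pOH = 13.89:

13.89


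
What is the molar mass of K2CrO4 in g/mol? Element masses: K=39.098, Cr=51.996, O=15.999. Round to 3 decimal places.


M = sum(count * atomic_mass) over atoms.
M = 2*39.098 + 1*51.996 + 4*15.999
M = 78.196 + 51.996 + 63.996
M = 194.188 g/mol, rounded to 3 dp:

194.188 g/mol


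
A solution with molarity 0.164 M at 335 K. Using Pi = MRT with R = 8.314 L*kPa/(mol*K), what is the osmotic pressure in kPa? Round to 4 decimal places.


Osmotic pressure (van't Hoff): Pi = M*R*T.
RT = 8.314 * 335 = 2785.19
Pi = 0.164 * 2785.19
Pi = 456.77116 kPa, rounded to 4 dp:

456.7712 kPa


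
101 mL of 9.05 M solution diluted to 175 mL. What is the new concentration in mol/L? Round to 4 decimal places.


Dilution: M1*V1 = M2*V2, solve for M2.
M2 = M1*V1 / V2
M2 = 9.05 * 101 / 175
M2 = 914.05 / 175
M2 = 5.22314286 mol/L, rounded to 4 dp:

5.2231 mol/L


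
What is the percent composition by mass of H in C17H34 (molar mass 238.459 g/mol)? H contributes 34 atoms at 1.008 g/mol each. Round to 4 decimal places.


pct = 100 * (n_elem * M_elem) / M_total
mass_contribution = 34 * 1.008 = 34.272 g/mol
pct = 100 * 34.272 / 238.459
pct = 14.37228203 %, rounded to 4 dp:

14.3723 %


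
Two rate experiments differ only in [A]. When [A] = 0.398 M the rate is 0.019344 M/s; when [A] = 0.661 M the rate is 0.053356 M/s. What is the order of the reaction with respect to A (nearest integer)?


Rate is proportional to [A]^n, so rate2/rate1 = ([A]2/[A]1)^n. Take logs to solve for n.
rate2/rate1 = 0.053356 / 0.019344 = 2.7583
[A]2/[A]1 = 0.661 / 0.398 = 1.6608
n = ln(2.7583) / ln(1.6608) = 2.0
Nearest integer order:

2


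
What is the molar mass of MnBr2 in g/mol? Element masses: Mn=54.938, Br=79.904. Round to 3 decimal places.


M = sum(count * atomic_mass) over atoms.
M = 1*54.938 + 2*79.904
M = 54.938 + 159.808
M = 214.746 g/mol, rounded to 3 dp:

214.746 g/mol


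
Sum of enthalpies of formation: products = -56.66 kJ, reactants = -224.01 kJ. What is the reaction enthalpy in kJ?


dH_rxn = sum(dH_f products) - sum(dH_f reactants)
dH_rxn = -56.66 - (-224.01)
dH_rxn = 167.35 kJ:

167.35 kJ


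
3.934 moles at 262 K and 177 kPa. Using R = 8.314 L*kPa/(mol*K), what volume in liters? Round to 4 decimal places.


PV = nRT, solve for V = nRT / P.
nRT = 3.934 * 8.314 * 262 = 8569.3063
V = 8569.3063 / 177
V = 48.41415989 L, rounded to 4 dp:

48.4142 L


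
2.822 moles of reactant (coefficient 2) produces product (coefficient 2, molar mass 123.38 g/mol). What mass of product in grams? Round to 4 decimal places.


Use the coefficient ratio to convert reactant moles to product moles, then multiply by the product's molar mass.
moles_P = moles_R * (coeff_P / coeff_R) = 2.822 * (2/2) = 2.822
mass_P = moles_P * M_P = 2.822 * 123.38
mass_P = 348.17836 g, rounded to 4 dp:

348.1784 g


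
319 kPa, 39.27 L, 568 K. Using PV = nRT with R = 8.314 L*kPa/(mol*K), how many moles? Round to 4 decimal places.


PV = nRT, solve for n = PV / (RT).
PV = 319 * 39.27 = 12527.13
RT = 8.314 * 568 = 4722.352
n = 12527.13 / 4722.352
n = 2.6527311 mol, rounded to 4 dp:

2.6527 mol
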